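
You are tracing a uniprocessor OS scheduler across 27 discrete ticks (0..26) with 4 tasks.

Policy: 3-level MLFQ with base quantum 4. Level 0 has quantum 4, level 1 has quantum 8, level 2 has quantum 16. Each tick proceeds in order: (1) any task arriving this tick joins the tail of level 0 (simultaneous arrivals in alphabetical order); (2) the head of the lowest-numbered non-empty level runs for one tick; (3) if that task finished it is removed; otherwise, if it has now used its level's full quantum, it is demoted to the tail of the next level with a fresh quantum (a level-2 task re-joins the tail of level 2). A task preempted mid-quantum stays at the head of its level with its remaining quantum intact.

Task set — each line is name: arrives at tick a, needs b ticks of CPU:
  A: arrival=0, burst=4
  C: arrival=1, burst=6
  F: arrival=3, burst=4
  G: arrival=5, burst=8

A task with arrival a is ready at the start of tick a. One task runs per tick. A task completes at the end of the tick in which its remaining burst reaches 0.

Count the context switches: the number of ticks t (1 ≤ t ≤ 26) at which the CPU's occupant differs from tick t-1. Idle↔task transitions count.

context switches = 6

t=0: L0/L1/L2 = A/-/- → run A
t=1: L0/L1/L2 = AC/-/- → run A
t=2: L0/L1/L2 = AC/-/- → run A
t=3: L0/L1/L2 = ACF/-/- → run A
t=4: L0/L1/L2 = CF/-/- → run C
t=5: L0/L1/L2 = CFG/-/- → run C
t=6: L0/L1/L2 = CFG/-/- → run C
t=7: L0/L1/L2 = CFG/-/- → run C
t=8: L0/L1/L2 = FG/C/- → run F
t=9: L0/L1/L2 = FG/C/- → run F
t=10: L0/L1/L2 = FG/C/- → run F
t=11: L0/L1/L2 = FG/C/- → run F
t=12: L0/L1/L2 = G/C/- → run G
t=13: L0/L1/L2 = G/C/- → run G
t=14: L0/L1/L2 = G/C/- → run G
t=15: L0/L1/L2 = G/C/- → run G
t=16: L0/L1/L2 = -/CG/- → run C
t=17: L0/L1/L2 = -/CG/- → run C
t=18: L0/L1/L2 = -/G/- → run G
t=19: L0/L1/L2 = -/G/- → run G
t=20: L0/L1/L2 = -/G/- → run G
t=21: L0/L1/L2 = -/G/- → run G
t=22: (idle)
t=23: (idle)
t=24: (idle)
t=25: (idle)
t=26: (idle)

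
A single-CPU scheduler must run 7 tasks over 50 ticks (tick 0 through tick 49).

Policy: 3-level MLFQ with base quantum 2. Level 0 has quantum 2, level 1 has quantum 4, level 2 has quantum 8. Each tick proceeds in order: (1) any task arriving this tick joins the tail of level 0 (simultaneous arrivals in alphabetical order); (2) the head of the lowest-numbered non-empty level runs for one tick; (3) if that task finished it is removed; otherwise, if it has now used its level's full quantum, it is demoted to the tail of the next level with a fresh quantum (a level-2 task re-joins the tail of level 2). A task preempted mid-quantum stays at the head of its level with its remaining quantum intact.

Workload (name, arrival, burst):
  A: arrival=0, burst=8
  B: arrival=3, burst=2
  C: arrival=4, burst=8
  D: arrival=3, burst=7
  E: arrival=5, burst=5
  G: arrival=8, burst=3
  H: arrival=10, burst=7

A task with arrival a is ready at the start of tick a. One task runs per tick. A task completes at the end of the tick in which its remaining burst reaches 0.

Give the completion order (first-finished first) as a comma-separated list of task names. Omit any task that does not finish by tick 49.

t=0: L0/L1/L2 = A/-/- → run A
t=1: L0/L1/L2 = A/-/- → run A
t=2: L0/L1/L2 = -/A/- → run A
t=3: L0/L1/L2 = BD/A/- → run B
t=4: L0/L1/L2 = BDC/A/- → run B
t=5: L0/L1/L2 = DCE/A/- → run D
t=6: L0/L1/L2 = DCE/A/- → run D
t=7: L0/L1/L2 = CE/AD/- → run C
t=8: L0/L1/L2 = CEG/AD/- → run C
t=9: L0/L1/L2 = EG/ADC/- → run E
t=10: L0/L1/L2 = EGH/ADC/- → run E
t=11: L0/L1/L2 = GH/ADCE/- → run G
t=12: L0/L1/L2 = GH/ADCE/- → run G
t=13: L0/L1/L2 = H/ADCEG/- → run H
t=14: L0/L1/L2 = H/ADCEG/- → run H
t=15: L0/L1/L2 = -/ADCEGH/- → run A
t=16: L0/L1/L2 = -/ADCEGH/- → run A
t=17: L0/L1/L2 = -/ADCEGH/- → run A
t=18: L0/L1/L2 = -/DCEGH/A → run D
t=19: L0/L1/L2 = -/DCEGH/A → run D
t=20: L0/L1/L2 = -/DCEGH/A → run D
t=21: L0/L1/L2 = -/DCEGH/A → run D
t=22: L0/L1/L2 = -/CEGH/AD → run C
t=23: L0/L1/L2 = -/CEGH/AD → run C
t=24: L0/L1/L2 = -/CEGH/AD → run C
t=25: L0/L1/L2 = -/CEGH/AD → run C
t=26: L0/L1/L2 = -/EGH/ADC → run E
t=27: L0/L1/L2 = -/EGH/ADC → run E
t=28: L0/L1/L2 = -/EGH/ADC → run E
t=29: L0/L1/L2 = -/GH/ADC → run G
t=30: L0/L1/L2 = -/H/ADC → run H
t=31: L0/L1/L2 = -/H/ADC → run H
t=32: L0/L1/L2 = -/H/ADC → run H
t=33: L0/L1/L2 = -/H/ADC → run H
t=34: L0/L1/L2 = -/-/ADCH → run A
t=35: L0/L1/L2 = -/-/ADCH → run A
t=36: L0/L1/L2 = -/-/DCH → run D
t=37: L0/L1/L2 = -/-/CH → run C
t=38: L0/L1/L2 = -/-/CH → run C
t=39: L0/L1/L2 = -/-/H → run H
t=40: (idle)
t=41: (idle)
t=42: (idle)
t=43: (idle)
t=44: (idle)
t=45: (idle)
t=46: (idle)
t=47: (idle)
t=48: (idle)
t=49: (idle)

completion order = B, E, G, A, D, C, H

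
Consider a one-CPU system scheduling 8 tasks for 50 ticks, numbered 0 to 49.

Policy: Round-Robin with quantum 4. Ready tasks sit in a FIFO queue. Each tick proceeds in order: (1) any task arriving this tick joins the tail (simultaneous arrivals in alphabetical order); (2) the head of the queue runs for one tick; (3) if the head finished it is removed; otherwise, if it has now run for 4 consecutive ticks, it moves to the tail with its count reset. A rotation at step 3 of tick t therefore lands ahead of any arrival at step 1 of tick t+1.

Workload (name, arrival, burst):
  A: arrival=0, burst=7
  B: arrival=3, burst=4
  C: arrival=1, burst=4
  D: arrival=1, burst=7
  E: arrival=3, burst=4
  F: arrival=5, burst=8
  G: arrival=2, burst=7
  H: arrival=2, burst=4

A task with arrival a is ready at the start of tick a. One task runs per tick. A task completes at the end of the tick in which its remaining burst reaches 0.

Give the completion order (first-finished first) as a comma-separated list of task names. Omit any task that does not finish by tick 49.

t=0: queue=[A] q_used=0 → run A
t=1: queue=[A,C,D] q_used=1 → run A
t=2: queue=[A,C,D,G,H] q_used=2 → run A
t=3: queue=[A,C,D,G,H,B,E] q_used=3 → run A
t=4: queue=[C,D,G,H,B,E,A] q_used=0 → run C
t=5: queue=[C,D,G,H,B,E,A,F] q_used=1 → run C
t=6: queue=[C,D,G,H,B,E,A,F] q_used=2 → run C
t=7: queue=[C,D,G,H,B,E,A,F] q_used=3 → run C
t=8: queue=[D,G,H,B,E,A,F] q_used=0 → run D
t=9: queue=[D,G,H,B,E,A,F] q_used=1 → run D
t=10: queue=[D,G,H,B,E,A,F] q_used=2 → run D
t=11: queue=[D,G,H,B,E,A,F] q_used=3 → run D
t=12: queue=[G,H,B,E,A,F,D] q_used=0 → run G
t=13: queue=[G,H,B,E,A,F,D] q_used=1 → run G
t=14: queue=[G,H,B,E,A,F,D] q_used=2 → run G
t=15: queue=[G,H,B,E,A,F,D] q_used=3 → run G
t=16: queue=[H,B,E,A,F,D,G] q_used=0 → run H
t=17: queue=[H,B,E,A,F,D,G] q_used=1 → run H
t=18: queue=[H,B,E,A,F,D,G] q_used=2 → run H
t=19: queue=[H,B,E,A,F,D,G] q_used=3 → run H
t=20: queue=[B,E,A,F,D,G] q_used=0 → run B
t=21: queue=[B,E,A,F,D,G] q_used=1 → run B
t=22: queue=[B,E,A,F,D,G] q_used=2 → run B
t=23: queue=[B,E,A,F,D,G] q_used=3 → run B
t=24: queue=[E,A,F,D,G] q_used=0 → run E
t=25: queue=[E,A,F,D,G] q_used=1 → run E
t=26: queue=[E,A,F,D,G] q_used=2 → run E
t=27: queue=[E,A,F,D,G] q_used=3 → run E
t=28: queue=[A,F,D,G] q_used=0 → run A
t=29: queue=[A,F,D,G] q_used=1 → run A
t=30: queue=[A,F,D,G] q_used=2 → run A
t=31: queue=[F,D,G] q_used=0 → run F
t=32: queue=[F,D,G] q_used=1 → run F
t=33: queue=[F,D,G] q_used=2 → run F
t=34: queue=[F,D,G] q_used=3 → run F
t=35: queue=[D,G,F] q_used=0 → run D
t=36: queue=[D,G,F] q_used=1 → run D
t=37: queue=[D,G,F] q_used=2 → run D
t=38: queue=[G,F] q_used=0 → run G
t=39: queue=[G,F] q_used=1 → run G
t=40: queue=[G,F] q_used=2 → run G
t=41: queue=[F] q_used=0 → run F
t=42: queue=[F] q_used=1 → run F
t=43: queue=[F] q_used=2 → run F
t=44: queue=[F] q_used=3 → run F
t=45: (idle)
t=46: (idle)
t=47: (idle)
t=48: (idle)
t=49: (idle)

completion order = C, H, B, E, A, D, G, F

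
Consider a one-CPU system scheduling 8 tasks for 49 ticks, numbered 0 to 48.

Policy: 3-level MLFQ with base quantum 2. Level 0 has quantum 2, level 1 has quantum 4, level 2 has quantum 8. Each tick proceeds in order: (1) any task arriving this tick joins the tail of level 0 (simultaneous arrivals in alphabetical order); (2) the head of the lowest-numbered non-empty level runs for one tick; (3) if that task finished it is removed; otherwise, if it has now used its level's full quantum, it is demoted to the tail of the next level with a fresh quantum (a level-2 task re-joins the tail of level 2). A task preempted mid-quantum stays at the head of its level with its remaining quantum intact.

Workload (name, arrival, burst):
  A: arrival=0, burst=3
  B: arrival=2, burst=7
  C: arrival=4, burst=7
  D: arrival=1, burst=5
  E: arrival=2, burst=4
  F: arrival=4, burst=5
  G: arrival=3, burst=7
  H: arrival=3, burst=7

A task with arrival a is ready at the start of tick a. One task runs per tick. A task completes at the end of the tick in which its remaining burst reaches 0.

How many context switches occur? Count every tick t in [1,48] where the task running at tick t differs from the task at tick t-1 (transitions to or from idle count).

context switches = 20

t=0: L0/L1/L2 = A/-/- → run A
t=1: L0/L1/L2 = AD/-/- → run A
t=2: L0/L1/L2 = DBE/A/- → run D
t=3: L0/L1/L2 = DBEGH/A/- → run D
t=4: L0/L1/L2 = BEGHCF/AD/- → run B
t=5: L0/L1/L2 = BEGHCF/AD/- → run B
t=6: L0/L1/L2 = EGHCF/ADB/- → run E
t=7: L0/L1/L2 = EGHCF/ADB/- → run E
t=8: L0/L1/L2 = GHCF/ADBE/- → run G
t=9: L0/L1/L2 = GHCF/ADBE/- → run G
t=10: L0/L1/L2 = HCF/ADBEG/- → run H
t=11: L0/L1/L2 = HCF/ADBEG/- → run H
t=12: L0/L1/L2 = CF/ADBEGH/- → run C
t=13: L0/L1/L2 = CF/ADBEGH/- → run C
t=14: L0/L1/L2 = F/ADBEGHC/- → run F
t=15: L0/L1/L2 = F/ADBEGHC/- → run F
t=16: L0/L1/L2 = -/ADBEGHCF/- → run A
t=17: L0/L1/L2 = -/DBEGHCF/- → run D
t=18: L0/L1/L2 = -/DBEGHCF/- → run D
t=19: L0/L1/L2 = -/DBEGHCF/- → run D
t=20: L0/L1/L2 = -/BEGHCF/- → run B
t=21: L0/L1/L2 = -/BEGHCF/- → run B
t=22: L0/L1/L2 = -/BEGHCF/- → run B
t=23: L0/L1/L2 = -/BEGHCF/- → run B
t=24: L0/L1/L2 = -/EGHCF/B → run E
t=25: L0/L1/L2 = -/EGHCF/B → run E
t=26: L0/L1/L2 = -/GHCF/B → run G
t=27: L0/L1/L2 = -/GHCF/B → run G
t=28: L0/L1/L2 = -/GHCF/B → run G
t=29: L0/L1/L2 = -/GHCF/B → run G
t=30: L0/L1/L2 = -/HCF/BG → run H
t=31: L0/L1/L2 = -/HCF/BG → run H
t=32: L0/L1/L2 = -/HCF/BG → run H
t=33: L0/L1/L2 = -/HCF/BG → run H
t=34: L0/L1/L2 = -/CF/BGH → run C
t=35: L0/L1/L2 = -/CF/BGH → run C
t=36: L0/L1/L2 = -/CF/BGH → run C
t=37: L0/L1/L2 = -/CF/BGH → run C
t=38: L0/L1/L2 = -/F/BGHC → run F
t=39: L0/L1/L2 = -/F/BGHC → run F
t=40: L0/L1/L2 = -/F/BGHC → run F
t=41: L0/L1/L2 = -/-/BGHC → run B
t=42: L0/L1/L2 = -/-/GHC → run G
t=43: L0/L1/L2 = -/-/HC → run H
t=44: L0/L1/L2 = -/-/C → run C
t=45: (idle)
t=46: (idle)
t=47: (idle)
t=48: (idle)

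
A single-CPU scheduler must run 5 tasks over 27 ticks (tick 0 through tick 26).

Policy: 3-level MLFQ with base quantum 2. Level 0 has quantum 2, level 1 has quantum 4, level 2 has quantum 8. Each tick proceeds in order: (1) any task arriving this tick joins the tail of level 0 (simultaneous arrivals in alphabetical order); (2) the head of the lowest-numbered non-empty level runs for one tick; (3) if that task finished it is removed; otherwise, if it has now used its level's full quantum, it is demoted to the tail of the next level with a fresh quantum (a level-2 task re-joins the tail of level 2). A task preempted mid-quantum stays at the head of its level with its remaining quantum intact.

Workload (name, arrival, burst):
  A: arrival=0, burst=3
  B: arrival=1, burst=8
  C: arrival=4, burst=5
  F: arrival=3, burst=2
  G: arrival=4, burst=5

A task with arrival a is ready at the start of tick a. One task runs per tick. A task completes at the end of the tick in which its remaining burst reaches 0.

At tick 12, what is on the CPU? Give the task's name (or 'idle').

t=0: L0/L1/L2 = A/-/- → run A
t=1: L0/L1/L2 = AB/-/- → run A
t=2: L0/L1/L2 = B/A/- → run B
t=3: L0/L1/L2 = BF/A/- → run B
t=4: L0/L1/L2 = FCG/AB/- → run F
t=5: L0/L1/L2 = FCG/AB/- → run F
t=6: L0/L1/L2 = CG/AB/- → run C
t=7: L0/L1/L2 = CG/AB/- → run C
t=8: L0/L1/L2 = G/ABC/- → run G
t=9: L0/L1/L2 = G/ABC/- → run G
t=10: L0/L1/L2 = -/ABCG/- → run A
t=11: L0/L1/L2 = -/BCG/- → run B
t=12: L0/L1/L2 = -/BCG/- → run B
t=13: L0/L1/L2 = -/BCG/- → run B
t=14: L0/L1/L2 = -/BCG/- → run B
t=15: L0/L1/L2 = -/CG/B → run C
t=16: L0/L1/L2 = -/CG/B → run C
t=17: L0/L1/L2 = -/CG/B → run C
t=18: L0/L1/L2 = -/G/B → run G
t=19: L0/L1/L2 = -/G/B → run G
t=20: L0/L1/L2 = -/G/B → run G
t=21: L0/L1/L2 = -/-/B → run B
t=22: L0/L1/L2 = -/-/B → run B
t=23: (idle)
t=24: (idle)
t=25: (idle)
t=26: (idle)

running at tick 12 = B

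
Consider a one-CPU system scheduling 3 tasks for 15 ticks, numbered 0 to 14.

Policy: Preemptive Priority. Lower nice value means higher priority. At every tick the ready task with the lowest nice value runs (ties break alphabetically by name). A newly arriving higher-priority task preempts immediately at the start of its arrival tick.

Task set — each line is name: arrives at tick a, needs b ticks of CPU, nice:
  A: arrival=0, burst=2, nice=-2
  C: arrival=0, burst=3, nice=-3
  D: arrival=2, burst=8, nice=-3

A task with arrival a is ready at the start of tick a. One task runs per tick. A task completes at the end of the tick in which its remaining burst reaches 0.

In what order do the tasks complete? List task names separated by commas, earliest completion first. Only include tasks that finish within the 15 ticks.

t=0: ready={A,C} → run C
t=1: ready={A,C} → run C
t=2: ready={A,C,D} → run C
t=3: ready={A,D} → run D
t=4: ready={A,D} → run D
t=5: ready={A,D} → run D
t=6: ready={A,D} → run D
t=7: ready={A,D} → run D
t=8: ready={A,D} → run D
t=9: ready={A,D} → run D
t=10: ready={A,D} → run D
t=11: ready={A} → run A
t=12: ready={A} → run A
t=13: (idle)
t=14: (idle)

completion order = C, D, A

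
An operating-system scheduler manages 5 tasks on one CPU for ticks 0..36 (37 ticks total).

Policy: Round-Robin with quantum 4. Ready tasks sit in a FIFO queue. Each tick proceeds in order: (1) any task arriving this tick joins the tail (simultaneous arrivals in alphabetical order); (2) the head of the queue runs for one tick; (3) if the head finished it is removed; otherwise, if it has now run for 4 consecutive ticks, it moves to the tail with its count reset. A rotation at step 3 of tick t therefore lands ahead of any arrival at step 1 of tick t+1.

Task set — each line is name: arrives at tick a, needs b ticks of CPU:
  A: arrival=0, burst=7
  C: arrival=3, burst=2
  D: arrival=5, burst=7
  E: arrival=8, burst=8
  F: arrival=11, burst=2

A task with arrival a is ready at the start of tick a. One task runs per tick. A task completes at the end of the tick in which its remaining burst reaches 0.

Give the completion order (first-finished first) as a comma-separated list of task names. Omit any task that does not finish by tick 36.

completion order = C, A, F, D, E

t=0: queue=[A] q_used=0 → run A
t=1: queue=[A] q_used=1 → run A
t=2: queue=[A] q_used=2 → run A
t=3: queue=[A,C] q_used=3 → run A
t=4: queue=[C,A] q_used=0 → run C
t=5: queue=[C,A,D] q_used=1 → run C
t=6: queue=[A,D] q_used=0 → run A
t=7: queue=[A,D] q_used=1 → run A
t=8: queue=[A,D,E] q_used=2 → run A
t=9: queue=[D,E] q_used=0 → run D
t=10: queue=[D,E] q_used=1 → run D
t=11: queue=[D,E,F] q_used=2 → run D
t=12: queue=[D,E,F] q_used=3 → run D
t=13: queue=[E,F,D] q_used=0 → run E
t=14: queue=[E,F,D] q_used=1 → run E
t=15: queue=[E,F,D] q_used=2 → run E
t=16: queue=[E,F,D] q_used=3 → run E
t=17: queue=[F,D,E] q_used=0 → run F
t=18: queue=[F,D,E] q_used=1 → run F
t=19: queue=[D,E] q_used=0 → run D
t=20: queue=[D,E] q_used=1 → run D
t=21: queue=[D,E] q_used=2 → run D
t=22: queue=[E] q_used=0 → run E
t=23: queue=[E] q_used=1 → run E
t=24: queue=[E] q_used=2 → run E
t=25: queue=[E] q_used=3 → run E
t=26: (idle)
t=27: (idle)
t=28: (idle)
t=29: (idle)
t=30: (idle)
t=31: (idle)
t=32: (idle)
t=33: (idle)
t=34: (idle)
t=35: (idle)
t=36: (idle)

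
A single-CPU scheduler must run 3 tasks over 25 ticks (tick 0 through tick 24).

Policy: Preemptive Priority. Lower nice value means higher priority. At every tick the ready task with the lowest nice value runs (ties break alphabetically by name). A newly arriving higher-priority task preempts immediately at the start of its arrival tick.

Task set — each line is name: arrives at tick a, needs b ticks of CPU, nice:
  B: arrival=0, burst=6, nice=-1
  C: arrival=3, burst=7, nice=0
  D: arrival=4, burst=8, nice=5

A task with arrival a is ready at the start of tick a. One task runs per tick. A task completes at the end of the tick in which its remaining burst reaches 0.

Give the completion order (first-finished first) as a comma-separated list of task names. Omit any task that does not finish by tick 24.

t=0: ready={B} → run B
t=1: ready={B} → run B
t=2: ready={B} → run B
t=3: ready={B,C} → run B
t=4: ready={B,C,D} → run B
t=5: ready={B,C,D} → run B
t=6: ready={C,D} → run C
t=7: ready={C,D} → run C
t=8: ready={C,D} → run C
t=9: ready={C,D} → run C
t=10: ready={C,D} → run C
t=11: ready={C,D} → run C
t=12: ready={C,D} → run C
t=13: ready={D} → run D
t=14: ready={D} → run D
t=15: ready={D} → run D
t=16: ready={D} → run D
t=17: ready={D} → run D
t=18: ready={D} → run D
t=19: ready={D} → run D
t=20: ready={D} → run D
t=21: (idle)
t=22: (idle)
t=23: (idle)
t=24: (idle)

completion order = B, C, D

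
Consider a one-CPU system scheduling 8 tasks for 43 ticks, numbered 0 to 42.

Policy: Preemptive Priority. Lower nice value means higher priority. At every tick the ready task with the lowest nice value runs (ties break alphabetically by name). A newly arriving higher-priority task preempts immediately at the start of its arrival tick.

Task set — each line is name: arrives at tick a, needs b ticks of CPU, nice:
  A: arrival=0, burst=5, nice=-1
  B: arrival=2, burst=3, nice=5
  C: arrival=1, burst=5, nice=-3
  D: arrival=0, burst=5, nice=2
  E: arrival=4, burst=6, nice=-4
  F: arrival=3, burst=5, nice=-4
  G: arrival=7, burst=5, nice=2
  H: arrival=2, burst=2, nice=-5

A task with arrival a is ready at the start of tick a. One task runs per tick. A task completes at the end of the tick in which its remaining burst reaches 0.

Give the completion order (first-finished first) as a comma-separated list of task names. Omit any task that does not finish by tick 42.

t=0: ready={A,D} → run A
t=1: ready={A,C,D} → run C
t=2: ready={A,B,C,D,H} → run H
t=3: ready={A,B,C,D,F,H} → run H
t=4: ready={A,B,C,D,E,F} → run E
t=5: ready={A,B,C,D,E,F} → run E
t=6: ready={A,B,C,D,E,F} → run E
t=7: ready={A,B,C,D,E,F,G} → run E
t=8: ready={A,B,C,D,E,F,G} → run E
t=9: ready={A,B,C,D,E,F,G} → run E
t=10: ready={A,B,C,D,F,G} → run F
t=11: ready={A,B,C,D,F,G} → run F
t=12: ready={A,B,C,D,F,G} → run F
t=13: ready={A,B,C,D,F,G} → run F
t=14: ready={A,B,C,D,F,G} → run F
t=15: ready={A,B,C,D,G} → run C
t=16: ready={A,B,C,D,G} → run C
t=17: ready={A,B,C,D,G} → run C
t=18: ready={A,B,C,D,G} → run C
t=19: ready={A,B,D,G} → run A
t=20: ready={A,B,D,G} → run A
t=21: ready={A,B,D,G} → run A
t=22: ready={A,B,D,G} → run A
t=23: ready={B,D,G} → run D
t=24: ready={B,D,G} → run D
t=25: ready={B,D,G} → run D
t=26: ready={B,D,G} → run D
t=27: ready={B,D,G} → run D
t=28: ready={B,G} → run G
t=29: ready={B,G} → run G
t=30: ready={B,G} → run G
t=31: ready={B,G} → run G
t=32: ready={B,G} → run G
t=33: ready={B} → run B
t=34: ready={B} → run B
t=35: ready={B} → run B
t=36: (idle)
t=37: (idle)
t=38: (idle)
t=39: (idle)
t=40: (idle)
t=41: (idle)
t=42: (idle)

completion order = H, E, F, C, A, D, G, B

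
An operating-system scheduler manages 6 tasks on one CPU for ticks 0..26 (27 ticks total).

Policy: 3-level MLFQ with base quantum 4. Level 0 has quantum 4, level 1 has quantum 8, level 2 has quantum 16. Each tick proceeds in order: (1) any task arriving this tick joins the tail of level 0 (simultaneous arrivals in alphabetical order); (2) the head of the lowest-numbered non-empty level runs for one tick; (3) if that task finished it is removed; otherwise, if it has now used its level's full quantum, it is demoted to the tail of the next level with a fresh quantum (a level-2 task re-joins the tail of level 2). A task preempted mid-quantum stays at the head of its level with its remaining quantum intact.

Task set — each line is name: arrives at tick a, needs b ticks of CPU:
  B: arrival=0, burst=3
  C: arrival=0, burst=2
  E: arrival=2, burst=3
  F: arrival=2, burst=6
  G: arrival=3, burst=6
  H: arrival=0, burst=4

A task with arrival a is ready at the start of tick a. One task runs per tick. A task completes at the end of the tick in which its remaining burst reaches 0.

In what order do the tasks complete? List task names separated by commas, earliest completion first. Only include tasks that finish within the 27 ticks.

completion order = B, C, H, E, F, G

t=0: L0/L1/L2 = BCH/-/- → run B
t=1: L0/L1/L2 = BCH/-/- → run B
t=2: L0/L1/L2 = BCHEF/-/- → run B
t=3: L0/L1/L2 = CHEFG/-/- → run C
t=4: L0/L1/L2 = CHEFG/-/- → run C
t=5: L0/L1/L2 = HEFG/-/- → run H
t=6: L0/L1/L2 = HEFG/-/- → run H
t=7: L0/L1/L2 = HEFG/-/- → run H
t=8: L0/L1/L2 = HEFG/-/- → run H
t=9: L0/L1/L2 = EFG/-/- → run E
t=10: L0/L1/L2 = EFG/-/- → run E
t=11: L0/L1/L2 = EFG/-/- → run E
t=12: L0/L1/L2 = FG/-/- → run F
t=13: L0/L1/L2 = FG/-/- → run F
t=14: L0/L1/L2 = FG/-/- → run F
t=15: L0/L1/L2 = FG/-/- → run F
t=16: L0/L1/L2 = G/F/- → run G
t=17: L0/L1/L2 = G/F/- → run G
t=18: L0/L1/L2 = G/F/- → run G
t=19: L0/L1/L2 = G/F/- → run G
t=20: L0/L1/L2 = -/FG/- → run F
t=21: L0/L1/L2 = -/FG/- → run F
t=22: L0/L1/L2 = -/G/- → run G
t=23: L0/L1/L2 = -/G/- → run G
t=24: (idle)
t=25: (idle)
t=26: (idle)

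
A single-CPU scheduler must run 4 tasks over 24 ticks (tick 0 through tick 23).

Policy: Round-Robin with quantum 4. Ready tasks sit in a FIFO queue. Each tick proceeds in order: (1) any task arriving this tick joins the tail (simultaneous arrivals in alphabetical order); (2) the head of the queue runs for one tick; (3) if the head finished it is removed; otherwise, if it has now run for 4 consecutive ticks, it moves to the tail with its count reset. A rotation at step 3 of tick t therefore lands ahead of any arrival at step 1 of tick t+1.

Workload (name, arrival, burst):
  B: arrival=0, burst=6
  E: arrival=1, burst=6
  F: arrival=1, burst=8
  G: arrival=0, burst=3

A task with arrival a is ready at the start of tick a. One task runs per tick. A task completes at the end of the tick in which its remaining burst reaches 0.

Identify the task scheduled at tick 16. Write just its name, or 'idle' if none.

running at tick 16 = B

t=0: queue=[B,G] q_used=0 → run B
t=1: queue=[B,G,E,F] q_used=1 → run B
t=2: queue=[B,G,E,F] q_used=2 → run B
t=3: queue=[B,G,E,F] q_used=3 → run B
t=4: queue=[G,E,F,B] q_used=0 → run G
t=5: queue=[G,E,F,B] q_used=1 → run G
t=6: queue=[G,E,F,B] q_used=2 → run G
t=7: queue=[E,F,B] q_used=0 → run E
t=8: queue=[E,F,B] q_used=1 → run E
t=9: queue=[E,F,B] q_used=2 → run E
t=10: queue=[E,F,B] q_used=3 → run E
t=11: queue=[F,B,E] q_used=0 → run F
t=12: queue=[F,B,E] q_used=1 → run F
t=13: queue=[F,B,E] q_used=2 → run F
t=14: queue=[F,B,E] q_used=3 → run F
t=15: queue=[B,E,F] q_used=0 → run B
t=16: queue=[B,E,F] q_used=1 → run B
t=17: queue=[E,F] q_used=0 → run E
t=18: queue=[E,F] q_used=1 → run E
t=19: queue=[F] q_used=0 → run F
t=20: queue=[F] q_used=1 → run F
t=21: queue=[F] q_used=2 → run F
t=22: queue=[F] q_used=3 → run F
t=23: (idle)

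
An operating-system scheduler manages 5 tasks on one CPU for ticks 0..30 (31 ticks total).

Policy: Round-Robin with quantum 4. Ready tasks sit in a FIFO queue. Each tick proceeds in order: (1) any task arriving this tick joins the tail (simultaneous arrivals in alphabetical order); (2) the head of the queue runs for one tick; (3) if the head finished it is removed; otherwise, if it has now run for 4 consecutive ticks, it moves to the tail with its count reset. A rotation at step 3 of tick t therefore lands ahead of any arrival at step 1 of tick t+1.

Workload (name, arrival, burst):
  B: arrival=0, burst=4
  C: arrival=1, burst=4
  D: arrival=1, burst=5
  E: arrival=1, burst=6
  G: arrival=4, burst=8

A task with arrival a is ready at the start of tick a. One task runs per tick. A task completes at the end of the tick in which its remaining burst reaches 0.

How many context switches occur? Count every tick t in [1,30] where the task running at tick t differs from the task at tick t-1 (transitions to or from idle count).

t=0: queue=[B] q_used=0 → run B
t=1: queue=[B,C,D,E] q_used=1 → run B
t=2: queue=[B,C,D,E] q_used=2 → run B
t=3: queue=[B,C,D,E] q_used=3 → run B
t=4: queue=[C,D,E,G] q_used=0 → run C
t=5: queue=[C,D,E,G] q_used=1 → run C
t=6: queue=[C,D,E,G] q_used=2 → run C
t=7: queue=[C,D,E,G] q_used=3 → run C
t=8: queue=[D,E,G] q_used=0 → run D
t=9: queue=[D,E,G] q_used=1 → run D
t=10: queue=[D,E,G] q_used=2 → run D
t=11: queue=[D,E,G] q_used=3 → run D
t=12: queue=[E,G,D] q_used=0 → run E
t=13: queue=[E,G,D] q_used=1 → run E
t=14: queue=[E,G,D] q_used=2 → run E
t=15: queue=[E,G,D] q_used=3 → run E
t=16: queue=[G,D,E] q_used=0 → run G
t=17: queue=[G,D,E] q_used=1 → run G
t=18: queue=[G,D,E] q_used=2 → run G
t=19: queue=[G,D,E] q_used=3 → run G
t=20: queue=[D,E,G] q_used=0 → run D
t=21: queue=[E,G] q_used=0 → run E
t=22: queue=[E,G] q_used=1 → run E
t=23: queue=[G] q_used=0 → run G
t=24: queue=[G] q_used=1 → run G
t=25: queue=[G] q_used=2 → run G
t=26: queue=[G] q_used=3 → run G
t=27: (idle)
t=28: (idle)
t=29: (idle)
t=30: (idle)

context switches = 8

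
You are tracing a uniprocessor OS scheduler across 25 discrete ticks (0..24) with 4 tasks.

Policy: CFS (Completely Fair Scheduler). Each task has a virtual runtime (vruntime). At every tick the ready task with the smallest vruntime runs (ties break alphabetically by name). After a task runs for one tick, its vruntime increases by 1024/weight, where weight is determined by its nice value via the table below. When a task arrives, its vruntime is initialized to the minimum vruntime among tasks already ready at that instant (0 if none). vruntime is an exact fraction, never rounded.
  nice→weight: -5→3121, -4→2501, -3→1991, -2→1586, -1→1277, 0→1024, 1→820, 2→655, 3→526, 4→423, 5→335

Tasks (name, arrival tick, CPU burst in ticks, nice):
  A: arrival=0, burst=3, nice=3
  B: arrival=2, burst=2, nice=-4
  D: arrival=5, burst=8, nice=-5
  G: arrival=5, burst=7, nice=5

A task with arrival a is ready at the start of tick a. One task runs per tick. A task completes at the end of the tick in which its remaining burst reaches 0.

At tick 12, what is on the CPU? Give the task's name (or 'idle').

t=0: vr[A=0] → run A
t=1: vr[A=512/263] → run A
t=2: vr[A=1024/263 B=1024/263] → run A
t=3: vr[B=1024/263] → run B
t=4: vr[B=2830336/657763] → run B
t=5: vr[D=0 G=0] → run D
t=6: vr[D=1024/3121 G=0] → run G
t=7: vr[D=1024/3121 G=1024/335] → run D
t=8: vr[D=2048/3121 G=1024/335] → run D
t=9: vr[D=3072/3121 G=1024/335] → run D
t=10: vr[D=4096/3121 G=1024/335] → run D
t=11: vr[D=5120/3121 G=1024/335] → run D
t=12: vr[D=6144/3121 G=1024/335] → run D
t=13: vr[D=7168/3121 G=1024/335] → run D
t=14: vr[G=1024/335] → run G
t=15: vr[G=2048/335] → run G
t=16: vr[G=3072/335] → run G
t=17: vr[G=4096/335] → run G
t=18: vr[G=1024/67] → run G
t=19: vr[G=6144/335] → run G
t=20: (idle)
t=21: (idle)
t=22: (idle)
t=23: (idle)
t=24: (idle)

running at tick 12 = D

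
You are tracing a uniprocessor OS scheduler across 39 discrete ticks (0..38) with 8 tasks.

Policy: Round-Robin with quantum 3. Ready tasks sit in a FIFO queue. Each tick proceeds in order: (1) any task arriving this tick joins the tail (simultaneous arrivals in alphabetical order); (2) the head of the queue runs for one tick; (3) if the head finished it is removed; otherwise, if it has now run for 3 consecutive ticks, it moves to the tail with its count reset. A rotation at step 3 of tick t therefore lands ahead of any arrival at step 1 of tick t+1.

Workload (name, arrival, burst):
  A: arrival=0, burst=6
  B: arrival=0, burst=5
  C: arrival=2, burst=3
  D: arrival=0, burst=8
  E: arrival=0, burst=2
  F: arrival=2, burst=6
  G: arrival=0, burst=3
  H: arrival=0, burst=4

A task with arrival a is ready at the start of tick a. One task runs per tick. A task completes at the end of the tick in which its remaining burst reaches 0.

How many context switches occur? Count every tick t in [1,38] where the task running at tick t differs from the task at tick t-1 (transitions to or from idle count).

context switches = 14

t=0: queue=[A,B,D,E,G,H] q_used=0 → run A
t=1: queue=[A,B,D,E,G,H] q_used=1 → run A
t=2: queue=[A,B,D,E,G,H,C,F] q_used=2 → run A
t=3: queue=[B,D,E,G,H,C,F,A] q_used=0 → run B
t=4: queue=[B,D,E,G,H,C,F,A] q_used=1 → run B
t=5: queue=[B,D,E,G,H,C,F,A] q_used=2 → run B
t=6: queue=[D,E,G,H,C,F,A,B] q_used=0 → run D
t=7: queue=[D,E,G,H,C,F,A,B] q_used=1 → run D
t=8: queue=[D,E,G,H,C,F,A,B] q_used=2 → run D
t=9: queue=[E,G,H,C,F,A,B,D] q_used=0 → run E
t=10: queue=[E,G,H,C,F,A,B,D] q_used=1 → run E
t=11: queue=[G,H,C,F,A,B,D] q_used=0 → run G
t=12: queue=[G,H,C,F,A,B,D] q_used=1 → run G
t=13: queue=[G,H,C,F,A,B,D] q_used=2 → run G
t=14: queue=[H,C,F,A,B,D] q_used=0 → run H
t=15: queue=[H,C,F,A,B,D] q_used=1 → run H
t=16: queue=[H,C,F,A,B,D] q_used=2 → run H
t=17: queue=[C,F,A,B,D,H] q_used=0 → run C
t=18: queue=[C,F,A,B,D,H] q_used=1 → run C
t=19: queue=[C,F,A,B,D,H] q_used=2 → run C
t=20: queue=[F,A,B,D,H] q_used=0 → run F
t=21: queue=[F,A,B,D,H] q_used=1 → run F
t=22: queue=[F,A,B,D,H] q_used=2 → run F
t=23: queue=[A,B,D,H,F] q_used=0 → run A
t=24: queue=[A,B,D,H,F] q_used=1 → run A
t=25: queue=[A,B,D,H,F] q_used=2 → run A
t=26: queue=[B,D,H,F] q_used=0 → run B
t=27: queue=[B,D,H,F] q_used=1 → run B
t=28: queue=[D,H,F] q_used=0 → run D
t=29: queue=[D,H,F] q_used=1 → run D
t=30: queue=[D,H,F] q_used=2 → run D
t=31: queue=[H,F,D] q_used=0 → run H
t=32: queue=[F,D] q_used=0 → run F
t=33: queue=[F,D] q_used=1 → run F
t=34: queue=[F,D] q_used=2 → run F
t=35: queue=[D] q_used=0 → run D
t=36: queue=[D] q_used=1 → run D
t=37: (idle)
t=38: (idle)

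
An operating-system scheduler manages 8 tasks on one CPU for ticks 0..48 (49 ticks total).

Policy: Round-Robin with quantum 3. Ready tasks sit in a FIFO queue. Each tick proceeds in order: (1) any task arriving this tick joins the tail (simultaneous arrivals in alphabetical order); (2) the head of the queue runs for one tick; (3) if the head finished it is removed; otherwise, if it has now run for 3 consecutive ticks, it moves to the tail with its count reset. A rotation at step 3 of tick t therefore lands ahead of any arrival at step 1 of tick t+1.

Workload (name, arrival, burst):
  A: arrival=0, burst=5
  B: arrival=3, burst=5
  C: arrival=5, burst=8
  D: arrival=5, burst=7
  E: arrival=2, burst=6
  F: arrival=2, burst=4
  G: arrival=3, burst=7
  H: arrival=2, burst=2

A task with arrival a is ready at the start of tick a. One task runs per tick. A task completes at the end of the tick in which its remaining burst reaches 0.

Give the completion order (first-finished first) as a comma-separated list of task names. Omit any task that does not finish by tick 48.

completion order = H, A, E, F, B, G, C, D

t=0: queue=[A] q_used=0 → run A
t=1: queue=[A] q_used=1 → run A
t=2: queue=[A,E,F,H] q_used=2 → run A
t=3: queue=[E,F,H,A,B,G] q_used=0 → run E
t=4: queue=[E,F,H,A,B,G] q_used=1 → run E
t=5: queue=[E,F,H,A,B,G,C,D] q_used=2 → run E
t=6: queue=[F,H,A,B,G,C,D,E] q_used=0 → run F
t=7: queue=[F,H,A,B,G,C,D,E] q_used=1 → run F
t=8: queue=[F,H,A,B,G,C,D,E] q_used=2 → run F
t=9: queue=[H,A,B,G,C,D,E,F] q_used=0 → run H
t=10: queue=[H,A,B,G,C,D,E,F] q_used=1 → run H
t=11: queue=[A,B,G,C,D,E,F] q_used=0 → run A
t=12: queue=[A,B,G,C,D,E,F] q_used=1 → run A
t=13: queue=[B,G,C,D,E,F] q_used=0 → run B
t=14: queue=[B,G,C,D,E,F] q_used=1 → run B
t=15: queue=[B,G,C,D,E,F] q_used=2 → run B
t=16: queue=[G,C,D,E,F,B] q_used=0 → run G
t=17: queue=[G,C,D,E,F,B] q_used=1 → run G
t=18: queue=[G,C,D,E,F,B] q_used=2 → run G
t=19: queue=[C,D,E,F,B,G] q_used=0 → run C
t=20: queue=[C,D,E,F,B,G] q_used=1 → run C
t=21: queue=[C,D,E,F,B,G] q_used=2 → run C
t=22: queue=[D,E,F,B,G,C] q_used=0 → run D
t=23: queue=[D,E,F,B,G,C] q_used=1 → run D
t=24: queue=[D,E,F,B,G,C] q_used=2 → run D
t=25: queue=[E,F,B,G,C,D] q_used=0 → run E
t=26: queue=[E,F,B,G,C,D] q_used=1 → run E
t=27: queue=[E,F,B,G,C,D] q_used=2 → run E
t=28: queue=[F,B,G,C,D] q_used=0 → run F
t=29: queue=[B,G,C,D] q_used=0 → run B
t=30: queue=[B,G,C,D] q_used=1 → run B
t=31: queue=[G,C,D] q_used=0 → run G
t=32: queue=[G,C,D] q_used=1 → run G
t=33: queue=[G,C,D] q_used=2 → run G
t=34: queue=[C,D,G] q_used=0 → run C
t=35: queue=[C,D,G] q_used=1 → run C
t=36: queue=[C,D,G] q_used=2 → run C
t=37: queue=[D,G,C] q_used=0 → run D
t=38: queue=[D,G,C] q_used=1 → run D
t=39: queue=[D,G,C] q_used=2 → run D
t=40: queue=[G,C,D] q_used=0 → run G
t=41: queue=[C,D] q_used=0 → run C
t=42: queue=[C,D] q_used=1 → run C
t=43: queue=[D] q_used=0 → run D
t=44: (idle)
t=45: (idle)
t=46: (idle)
t=47: (idle)
t=48: (idle)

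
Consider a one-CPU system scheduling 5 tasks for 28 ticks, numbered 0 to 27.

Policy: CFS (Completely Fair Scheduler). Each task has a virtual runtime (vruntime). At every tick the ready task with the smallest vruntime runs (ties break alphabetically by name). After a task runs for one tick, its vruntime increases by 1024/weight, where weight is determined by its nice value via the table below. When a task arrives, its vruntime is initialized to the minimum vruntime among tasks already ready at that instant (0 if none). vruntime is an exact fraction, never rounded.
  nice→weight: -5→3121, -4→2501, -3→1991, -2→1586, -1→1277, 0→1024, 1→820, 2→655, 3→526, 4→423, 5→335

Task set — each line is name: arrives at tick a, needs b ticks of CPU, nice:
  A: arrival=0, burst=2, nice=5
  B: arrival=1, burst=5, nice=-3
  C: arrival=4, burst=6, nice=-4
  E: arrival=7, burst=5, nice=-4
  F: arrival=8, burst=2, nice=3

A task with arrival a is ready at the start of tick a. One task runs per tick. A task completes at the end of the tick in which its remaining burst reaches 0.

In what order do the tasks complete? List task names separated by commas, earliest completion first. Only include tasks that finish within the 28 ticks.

t=0: vr[A=0] → run A
t=1: vr[A=1024/335 B=1024/335] → run A
t=2: vr[B=1024/335] → run B
t=3: vr[B=2381824/666985] → run B
t=4: vr[B=2724864/666985 C=2724864/666985] → run B
t=5: vr[B=3067904/666985 C=2724864/666985] → run C
t=6: vr[B=3067904/666985 C=7497877504/1668129485] → run C
t=7: vr[B=3067904/666985 C=8180870144/1668129485 E=3067904/666985] → run B
t=8: vr[B=3410944/666985 C=8180870144/1668129485 E=3067904/666985 F=3067904/666985] → run E
t=9: vr[B=3410944/666985 C=8180870144/1668129485 E=8355820544/1668129485 F=3067904/666985] → run F
t=10: vr[B=3410944/666985 C=8180870144/1668129485 E=8355820544/1668129485 F=1148355072/175417055] → run C
t=11: vr[B=3410944/666985 C=8863862784/1668129485 E=8355820544/1668129485 F=1148355072/175417055] → run E
t=12: vr[B=3410944/666985 C=8863862784/1668129485 E=9038813184/1668129485 F=1148355072/175417055] → run B
t=13: vr[C=8863862784/1668129485 E=9038813184/1668129485 F=1148355072/175417055] → run C
t=14: vr[C=9546855424/1668129485 E=9038813184/1668129485 F=1148355072/175417055] → run E
t=15: vr[C=9546855424/1668129485 E=9721805824/1668129485 F=1148355072/175417055] → run C
t=16: vr[C=10229848064/1668129485 E=9721805824/1668129485 F=1148355072/175417055] → run E
t=17: vr[C=10229848064/1668129485 E=10404798464/1668129485 F=1148355072/175417055] → run C
t=18: vr[E=10404798464/1668129485 F=1148355072/175417055] → run E
t=19: vr[F=1148355072/175417055] → run F
t=20: (idle)
t=21: (idle)
t=22: (idle)
t=23: (idle)
t=24: (idle)
t=25: (idle)
t=26: (idle)
t=27: (idle)

completion order = A, B, C, E, F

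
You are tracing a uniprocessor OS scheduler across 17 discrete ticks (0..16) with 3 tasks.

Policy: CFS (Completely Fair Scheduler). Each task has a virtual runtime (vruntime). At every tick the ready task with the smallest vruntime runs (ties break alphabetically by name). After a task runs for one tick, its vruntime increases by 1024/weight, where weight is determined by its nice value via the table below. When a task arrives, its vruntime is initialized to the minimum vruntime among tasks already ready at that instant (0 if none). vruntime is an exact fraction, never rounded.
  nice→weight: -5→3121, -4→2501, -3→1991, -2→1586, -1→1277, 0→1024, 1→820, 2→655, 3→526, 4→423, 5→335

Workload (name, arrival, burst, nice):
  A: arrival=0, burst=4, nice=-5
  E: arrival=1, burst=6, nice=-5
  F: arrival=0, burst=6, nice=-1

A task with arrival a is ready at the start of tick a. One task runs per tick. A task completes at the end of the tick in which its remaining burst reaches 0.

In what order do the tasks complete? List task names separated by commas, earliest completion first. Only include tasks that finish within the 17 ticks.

t=0: vr[A=0 F=0] → run A
t=1: vr[A=1024/3121 E=0 F=0] → run E
t=2: vr[A=1024/3121 E=1024/3121 F=0] → run F
t=3: vr[A=1024/3121 E=1024/3121 F=1024/1277] → run A
t=4: vr[A=2048/3121 E=1024/3121 F=1024/1277] → run E
t=5: vr[A=2048/3121 E=2048/3121 F=1024/1277] → run A
t=6: vr[A=3072/3121 E=2048/3121 F=1024/1277] → run E
t=7: vr[A=3072/3121 E=3072/3121 F=1024/1277] → run F
t=8: vr[A=3072/3121 E=3072/3121 F=2048/1277] → run A
t=9: vr[E=3072/3121 F=2048/1277] → run E
t=10: vr[E=4096/3121 F=2048/1277] → run E
t=11: vr[E=5120/3121 F=2048/1277] → run F
t=12: vr[E=5120/3121 F=3072/1277] → run E
t=13: vr[F=3072/1277] → run F
t=14: vr[F=4096/1277] → run F
t=15: vr[F=5120/1277] → run F
t=16: (idle)

completion order = A, E, F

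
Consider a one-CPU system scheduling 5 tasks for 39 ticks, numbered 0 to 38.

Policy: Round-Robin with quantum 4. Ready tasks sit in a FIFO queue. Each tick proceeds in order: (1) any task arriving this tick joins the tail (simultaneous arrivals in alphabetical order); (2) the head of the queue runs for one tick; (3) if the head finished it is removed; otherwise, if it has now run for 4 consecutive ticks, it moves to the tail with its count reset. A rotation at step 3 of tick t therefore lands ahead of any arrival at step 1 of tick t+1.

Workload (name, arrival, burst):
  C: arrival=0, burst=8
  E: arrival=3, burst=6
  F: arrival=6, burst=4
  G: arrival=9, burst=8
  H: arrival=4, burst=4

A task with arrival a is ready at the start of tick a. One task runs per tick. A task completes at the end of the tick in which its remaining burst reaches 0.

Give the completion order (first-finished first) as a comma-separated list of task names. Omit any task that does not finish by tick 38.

completion order = C, H, F, E, G

t=0: queue=[C] q_used=0 → run C
t=1: queue=[C] q_used=1 → run C
t=2: queue=[C] q_used=2 → run C
t=3: queue=[C,E] q_used=3 → run C
t=4: queue=[E,C,H] q_used=0 → run E
t=5: queue=[E,C,H] q_used=1 → run E
t=6: queue=[E,C,H,F] q_used=2 → run E
t=7: queue=[E,C,H,F] q_used=3 → run E
t=8: queue=[C,H,F,E] q_used=0 → run C
t=9: queue=[C,H,F,E,G] q_used=1 → run C
t=10: queue=[C,H,F,E,G] q_used=2 → run C
t=11: queue=[C,H,F,E,G] q_used=3 → run C
t=12: queue=[H,F,E,G] q_used=0 → run H
t=13: queue=[H,F,E,G] q_used=1 → run H
t=14: queue=[H,F,E,G] q_used=2 → run H
t=15: queue=[H,F,E,G] q_used=3 → run H
t=16: queue=[F,E,G] q_used=0 → run F
t=17: queue=[F,E,G] q_used=1 → run F
t=18: queue=[F,E,G] q_used=2 → run F
t=19: queue=[F,E,G] q_used=3 → run F
t=20: queue=[E,G] q_used=0 → run E
t=21: queue=[E,G] q_used=1 → run E
t=22: queue=[G] q_used=0 → run G
t=23: queue=[G] q_used=1 → run G
t=24: queue=[G] q_used=2 → run G
t=25: queue=[G] q_used=3 → run G
t=26: queue=[G] q_used=0 → run G
t=27: queue=[G] q_used=1 → run G
t=28: queue=[G] q_used=2 → run G
t=29: queue=[G] q_used=3 → run G
t=30: (idle)
t=31: (idle)
t=32: (idle)
t=33: (idle)
t=34: (idle)
t=35: (idle)
t=36: (idle)
t=37: (idle)
t=38: (idle)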